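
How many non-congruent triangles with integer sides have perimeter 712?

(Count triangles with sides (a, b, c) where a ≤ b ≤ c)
Let a ≤ b ≤ c with a + b + c = 712. The only binding inequality is a + b > c, i.e. 712 − c > c, so c < 712/2; and c ≥ 712/3 since c is the largest side.
So 238 ≤ c ≤ 355. For each c, b runs from ⌈(712 − c)/2⌉ up to c (then a = 712 − b − c satisfies 1 ≤ a ≤ b automatically), giving c − ⌈(712 − c)/2⌉ + 1 choices.
Summing over c: 2 + 3 + 5 + 6 + … + 176 + 177  (118 terms, c = 238, …, 355) = 10561
Check (closed form: nearest integer to p²/48 for even p, (p+3)²/48 for odd p): 712²/48 = 506944/48 ≈ 10561.33 → 10561

10561 triangles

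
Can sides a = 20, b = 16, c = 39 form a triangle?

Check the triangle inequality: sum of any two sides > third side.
a + b vs c: 20 + 16 = 36 ≤ 39  ✗
a + c vs b: 20 + 39 = 59 > 16  ✓
b + c vs a: 16 + 39 = 55 > 20  ✓

No: 20 + 16 = 36 is not > 39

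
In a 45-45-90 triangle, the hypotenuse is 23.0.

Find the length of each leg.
In a 45-45-90 triangle hypotenuse = leg·√2, so leg = hypotenuse/√2.
Leg = 23.0/√2 ≈ 23.0/1.41421 ≈ 16.2635

Each leg = 16.26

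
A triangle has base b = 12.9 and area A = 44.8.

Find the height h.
A = ½·b·h  ⇒  h = 2A/b = 2·44.8/12.9 = 89.6/12.9 ≈ 6.94574

h = 6.946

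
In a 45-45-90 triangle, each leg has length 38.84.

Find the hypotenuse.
In a 45-45-90 triangle the sides are in ratio 1 : 1 : √2, so hypotenuse = leg·√2.
Hypotenuse = 38.84·√2 ≈ 38.84·1.41421 ≈ 54.9281

Hypotenuse = 38.84√2 = 54.93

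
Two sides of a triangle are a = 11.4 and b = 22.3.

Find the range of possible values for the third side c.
Triangle inequality: |a − b| < c < a + b
|a − b| = |11.4 − 22.3| = 10.9
a + b = 11.4 + 22.3 = 33.7

10.9 < c < 33.7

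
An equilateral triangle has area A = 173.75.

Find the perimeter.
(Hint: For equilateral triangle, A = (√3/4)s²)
A = (√3/4)s²  ⇒  s² = 4A/√3 = 4·173.75/√3 = 695/1.73205 ≈ 401.258
s ≈ √401.258 ≈ 20.0314
Perimeter = 3s ≈ 3·20.0314 ≈ 60.0943

Perimeter = 60.09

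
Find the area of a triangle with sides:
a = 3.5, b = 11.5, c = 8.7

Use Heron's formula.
s = (3.5 + 11.5 + 8.7)/2 = 23.7/2 = 11.85
s − a = 8.35, s − b = 0.35, s − c = 3.15
s(s−a)(s−b)(s−c) = 11.85·8.35·0.35·3.15 ≈ 109.09
Area = √109.09 ≈ 10.4446

Area = 10.44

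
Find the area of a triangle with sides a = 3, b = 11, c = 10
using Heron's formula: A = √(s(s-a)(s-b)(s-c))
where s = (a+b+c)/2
s = (3 + 11 + 10)/2 = 24/2 = 12
s − a = 9, s − b = 1, s − c = 2
s(s−a)(s−b)(s−c) = 12·9·1·2 = 216
Area = √216 ≈ 14.6969

s = 12.0, Area = 14.7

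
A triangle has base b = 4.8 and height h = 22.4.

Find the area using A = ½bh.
A = ½·b·h = ½·4.8·22.4 = ½·107.52 = 53.76

Area = 53.76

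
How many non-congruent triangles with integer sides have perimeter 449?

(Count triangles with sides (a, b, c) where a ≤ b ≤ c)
Let a ≤ b ≤ c with a + b + c = 449. The only binding inequality is a + b > c, i.e. 449 − c > c, so c < 449/2; and c ≥ 449/3 since c is the largest side.
So 150 ≤ c ≤ 224. For each c, b runs from ⌈(449 − c)/2⌉ up to c (then a = 449 − b − c satisfies 1 ≤ a ≤ b automatically), giving c − ⌈(449 − c)/2⌉ + 1 choices.
Summing over c: 1 + 3 + 4 + 6 + … + 111 + 112  (75 terms, c = 150, …, 224) = 4256
Check (closed form: nearest integer to p²/48 for even p, (p+3)²/48 for odd p): (449+3)²/48 = 452²/48 = 204304/48 ≈ 4256.33 → 4256

4256 triangles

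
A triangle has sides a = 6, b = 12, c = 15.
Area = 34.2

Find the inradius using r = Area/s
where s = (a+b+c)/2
s = (6 + 12 + 15)/2 = 33/2 = 16.5
r = Area/s = 34.2/16.5 ≈ 2.07273

r = 2.073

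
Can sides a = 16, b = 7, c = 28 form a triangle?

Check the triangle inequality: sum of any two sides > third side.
a + b vs c: 16 + 7 = 23 ≤ 28  ✗
a + c vs b: 16 + 28 = 44 > 7  ✓
b + c vs a: 7 + 28 = 35 > 16  ✓

No: 16 + 7 = 23 is not > 28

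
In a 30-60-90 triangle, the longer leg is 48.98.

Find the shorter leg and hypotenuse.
In a 30-60-90 triangle the sides are in ratio 1 : √3 : 2, so short leg = long leg/√3 and hypotenuse = 2·(short leg).
Short leg = 48.98/√3 ≈ 48.98/1.73205 ≈ 28.2786
Hypotenuse = 2·28.2786 ≈ 56.5572

Short leg = 28.28, Hypotenuse = 56.56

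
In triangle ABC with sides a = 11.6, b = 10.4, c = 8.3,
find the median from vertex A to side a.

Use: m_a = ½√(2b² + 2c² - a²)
m_a = ½√(2·10.4² + 2·8.3² − 11.6²) = ½√(2·108.16 + 2·68.89 − 134.56) = ½√(216.32 + 137.78 − 134.56) = ½√219.54
√219.54 ≈ 14.8169, so m_a ≈ 7.40844

m_a = 7.408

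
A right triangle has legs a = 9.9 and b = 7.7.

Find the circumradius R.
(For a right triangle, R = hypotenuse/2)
Hypotenuse c = √(a² + b²) = √(98.01 + 59.29) = √157.3 ≈ 12.5419
R = c/2 ≈ 12.5419/2 ≈ 6.27096

R = 6.271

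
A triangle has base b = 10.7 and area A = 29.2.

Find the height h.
A = ½·b·h  ⇒  h = 2A/b = 2·29.2/10.7 = 58.4/10.7 ≈ 5.45794

h = 5.458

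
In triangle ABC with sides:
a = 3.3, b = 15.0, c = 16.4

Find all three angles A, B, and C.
Law of cosines for each angle (a² = 10.89, b² = 225, c² = 268.96):
cos(A) = (b² + c² − a²)/(2bc) = (225 + 268.96 − 10.89)/(2·15.0·16.4) = 483.07/492 ≈ 0.98185  ⇒  A ≈ 10.933°
cos(B) = (a² + c² − b²)/(2ac) = (10.89 + 268.96 − 225)/(2·3.3·16.4) = 54.85/108.24 ≈ 0.506744  ⇒  B ≈ 59.5528°
cos(C) = (a² + b² − c²)/(2ab) = (10.89 + 225 − 268.96)/(2·3.3·15.0) = -33.07/99 ≈ -0.33404  ⇒  C ≈ 109.514°
Check: A + B + C ≈ 180°

A = 10.93°, B = 59.55°, C = 109.5°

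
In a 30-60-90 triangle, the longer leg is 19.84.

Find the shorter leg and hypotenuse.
In a 30-60-90 triangle the sides are in ratio 1 : √3 : 2, so short leg = long leg/√3 and hypotenuse = 2·(short leg).
Short leg = 19.84/√3 ≈ 19.84/1.73205 ≈ 11.4546
Hypotenuse = 2·11.4546 ≈ 22.9093

Short leg = 11.45, Hypotenuse = 22.91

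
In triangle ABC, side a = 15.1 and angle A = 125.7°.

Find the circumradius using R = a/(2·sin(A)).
R = a/(2·sin(A)) = 15.1/(2·sin(125.7°))
sin(125.7°) ≈ 0.812084
R ≈ 15.1/(2·0.812084) = 15.1/1.62417 ≈ 9.29707

R = 9.297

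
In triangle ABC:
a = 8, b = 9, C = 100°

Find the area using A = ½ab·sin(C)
A = ½·a·b·sin(C) = ½·8·9·sin(100°)
sin(100°) ≈ 0.984808
A ≈ ½·72·0.984808 = 36·0.984808 ≈ 35.4531

Area = 35.45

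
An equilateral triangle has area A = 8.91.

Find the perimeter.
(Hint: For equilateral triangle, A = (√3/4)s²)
A = (√3/4)s²  ⇒  s² = 4A/√3 = 4·8.91/√3 = 35.64/1.73205 ≈ 20.5768
s ≈ √20.5768 ≈ 4.53616
Perimeter = 3s ≈ 3·4.53616 ≈ 13.6085

Perimeter = 13.61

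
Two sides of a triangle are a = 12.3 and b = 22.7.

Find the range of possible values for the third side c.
Triangle inequality: |a − b| < c < a + b
|a − b| = |12.3 − 22.7| = 10.4
a + b = 12.3 + 22.7 = 35

10.4 < c < 35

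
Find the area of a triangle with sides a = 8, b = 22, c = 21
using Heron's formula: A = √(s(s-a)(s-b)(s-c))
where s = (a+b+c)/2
s = (8 + 22 + 21)/2 = 51/2 = 25.5
s − a = 17.5, s − b = 3.5, s − c = 4.5
s(s−a)(s−b)(s−c) = 25.5·17.5·3.5·4.5 = 7028.4375
Area = √7028.4375 ≈ 83.8358

s = 25.5, Area = 83.84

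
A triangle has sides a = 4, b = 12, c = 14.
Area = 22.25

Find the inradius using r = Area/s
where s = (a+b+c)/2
s = (4 + 12 + 14)/2 = 30/2 = 15
r = Area/s = 22.25/15 ≈ 1.48333

r = 1.483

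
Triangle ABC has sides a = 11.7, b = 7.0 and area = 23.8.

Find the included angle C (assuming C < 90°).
Area = ½·a·b·sin(C)  ⇒  sin(C) = 2·Area/(a·b) = 2·23.8/(11.7·7.0) = 47.6/81.9 ≈ 0.581197
C = arcsin(0.581197) ≈ 35.5347° (taking the acute solution since C < 90°)

C = 35.53°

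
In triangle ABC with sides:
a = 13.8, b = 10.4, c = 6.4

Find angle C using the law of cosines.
c² = a² + b² − 2ab·cos(C)  ⇒  cos(C) = (a² + b² − c²)/(2ab)
cos(C) = (13.8² + 10.4² − 6.4²)/(2·13.8·10.4) = (190.44 + 108.16 − 40.96)/287.04 = 257.64/287.04 ≈ 0.897575
C = arccos(0.897575) ≈ 26.1588°

C = 26.16°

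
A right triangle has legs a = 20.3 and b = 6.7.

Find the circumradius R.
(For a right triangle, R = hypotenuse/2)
Hypotenuse c = √(a² + b²) = √(412.09 + 44.89) = √456.98 ≈ 21.3771
R = c/2 ≈ 21.3771/2 ≈ 10.6885

R = 10.69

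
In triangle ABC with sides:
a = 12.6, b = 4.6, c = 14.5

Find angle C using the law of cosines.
c² = a² + b² − 2ab·cos(C)  ⇒  cos(C) = (a² + b² − c²)/(2ab)
cos(C) = (12.6² + 4.6² − 14.5²)/(2·12.6·4.6) = (158.76 + 21.16 − 210.25)/115.92 = -30.33/115.92 ≈ -0.261646
C = arccos(-0.261646) ≈ 105.168°

C = 105.2°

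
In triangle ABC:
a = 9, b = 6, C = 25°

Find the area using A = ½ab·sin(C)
A = ½·a·b·sin(C) = ½·9·6·sin(25°)
sin(25°) ≈ 0.422618
A ≈ ½·54·0.422618 = 27·0.422618 ≈ 11.4107

Area = 11.41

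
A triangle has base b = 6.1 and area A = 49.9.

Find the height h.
A = ½·b·h  ⇒  h = 2A/b = 2·49.9/6.1 = 99.8/6.1 ≈ 16.3607

h = 16.36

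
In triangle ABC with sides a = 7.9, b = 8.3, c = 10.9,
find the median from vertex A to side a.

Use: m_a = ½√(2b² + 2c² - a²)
m_a = ½√(2·8.3² + 2·10.9² − 7.9²) = ½√(2·68.89 + 2·118.81 − 62.41) = ½√(137.78 + 237.62 − 62.41) = ½√312.99
√312.99 ≈ 17.6915, so m_a ≈ 8.84576

m_a = 8.846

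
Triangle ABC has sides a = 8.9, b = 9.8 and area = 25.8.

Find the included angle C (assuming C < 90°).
Area = ½·a·b·sin(C)  ⇒  sin(C) = 2·Area/(a·b) = 2·25.8/(8.9·9.8) = 51.6/87.22 ≈ 0.591607
C = arcsin(0.591607) ≈ 36.2712° (taking the acute solution since C < 90°)

C = 36.27°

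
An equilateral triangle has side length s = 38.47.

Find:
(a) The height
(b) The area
(a) The height splits the triangle into two 30-60-90 halves: h = s·√3/2 = 38.47·1.73205/2 ≈ 66.632/2 ≈ 33.316
(b) Area = (√3/4)·s² = (√3/4)·38.47² = (√3/4)·1479.9409 ≈ 0.433013·1479.9409 ≈ 640.833

Height = 33.32, Area = 640.8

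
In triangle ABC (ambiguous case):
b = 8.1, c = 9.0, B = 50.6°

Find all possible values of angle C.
b/sin(B) = c/sin(C)  ⇒  sin(C) = c·sin(B)/b = 9.0·sin(50.6°)/8.1
sin(50.6°) ≈ 0.772734
sin(C) ≈ 9.0·0.772734/8.1 ≈ 6.9546/8.1 ≈ 0.858593
Candidate 1: C₁ = arcsin(0.858593) ≈ 59.159°  →  A = 180° − 50.6° − 59.159° ≈ 70.241° > 0, valid
Candidate 2: C₂ = 180° − C₁ ≈ 120.841°  →  A = 180° − 50.6° − 120.841° ≈ 8.55895° > 0, valid

C = 59.16° or C = 120.8° (two solutions)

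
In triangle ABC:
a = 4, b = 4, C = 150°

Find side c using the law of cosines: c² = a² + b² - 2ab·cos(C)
c² = 4² + 4² − 2·4·4·cos(150°)
cos(150°) ≈ -0.866025
c² ≈ 16 + 16 − 32·(-0.866025) ≈ 32 + 27.7128 ≈ 59.7128
c ≈ √59.7128 ≈ 7.72741

c = 7.727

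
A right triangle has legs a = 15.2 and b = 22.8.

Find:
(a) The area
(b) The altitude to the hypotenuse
(a) The legs are perpendicular, so Area = ½·a·b = ½·15.2·22.8 = ½·346.56 = 173.28
(b) Hypotenuse c = √(a² + b²) = √(231.04 + 519.84) = √750.88 ≈ 27.4022
    Area = ½·c·h_c  ⇒  h_c = 2·Area/c = 346.56/27.4022 ≈ 12.6472

Area = 173.28, h_c = 12.65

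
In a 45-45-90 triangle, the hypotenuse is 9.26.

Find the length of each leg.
In a 45-45-90 triangle hypotenuse = leg·√2, so leg = hypotenuse/√2.
Leg = 9.26/√2 ≈ 9.26/1.41421 ≈ 6.54781

Each leg = 6.548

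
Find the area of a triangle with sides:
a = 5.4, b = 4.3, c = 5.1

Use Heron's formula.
s = (5.4 + 4.3 + 5.1)/2 = 14.8/2 = 7.4
s − a = 2, s − b = 3.1, s − c = 2.3
s(s−a)(s−b)(s−c) = 7.4·2·3.1·2.3 ≈ 105.524
Area = √105.524 ≈ 10.2725

Area = 10.27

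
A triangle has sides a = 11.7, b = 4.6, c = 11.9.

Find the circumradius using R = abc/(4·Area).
First find the area with Heron's formula.
s = (11.7 + 4.6 + 11.9)/2 = 14.1
Area = √(s(s−a)(s−b)(s−c)) = √(14.1·2.4·9.5·2.2) ≈ √707.256 ≈ 26.5943
abc = 11.7·4.6·11.9 = 640.458
R = abc/(4·Area) ≈ 640.458/(4·26.5943) = 640.458/106.377 ≈ 6.02064

R = 6.021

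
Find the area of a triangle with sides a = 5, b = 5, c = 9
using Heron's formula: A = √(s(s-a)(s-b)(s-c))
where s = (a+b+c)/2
s = (5 + 5 + 9)/2 = 19/2 = 9.5
s − a = 4.5, s − b = 4.5, s − c = 0.5
s(s−a)(s−b)(s−c) = 9.5·4.5·4.5·0.5 = 96.1875
Area = √96.1875 ≈ 9.80752

s = 9.5, Area = 9.808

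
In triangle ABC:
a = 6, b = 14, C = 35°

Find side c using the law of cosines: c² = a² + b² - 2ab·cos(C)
c² = 6² + 14² − 2·6·14·cos(35°)
cos(35°) ≈ 0.819152
c² ≈ 36 + 196 − 168·(0.819152) ≈ 232 − 137.618 ≈ 94.3825
c ≈ √94.3825 ≈ 9.71506

c = 9.715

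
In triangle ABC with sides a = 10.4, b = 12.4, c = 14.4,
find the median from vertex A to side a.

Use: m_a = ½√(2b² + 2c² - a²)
m_a = ½√(2·12.4² + 2·14.4² − 10.4²) = ½√(2·153.76 + 2·207.36 − 108.16) = ½√(307.52 + 414.72 − 108.16) = ½√614.08
√614.08 ≈ 24.7806, so m_a ≈ 12.3903

m_a = 12.39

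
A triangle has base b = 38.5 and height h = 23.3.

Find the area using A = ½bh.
A = ½·b·h = ½·38.5·23.3 = ½·897.05 = 448.525

Area = 448.525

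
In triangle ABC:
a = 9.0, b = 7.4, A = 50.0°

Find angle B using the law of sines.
a/sin(A) = b/sin(B)  ⇒  sin(B) = b·sin(A)/a = 7.4·sin(50.0°)/9.0
sin(50.0°) ≈ 0.766044
sin(B) ≈ 7.4·0.766044/9.0 ≈ 5.66873/9.0 ≈ 0.629859
B = arcsin(0.629859) ≈ 39.0397°
(Since b ≤ a we need B ≤ A, so the obtuse alternative 180° − 39.0397° ≈ 140.96° is rejected.)

B = 39.04°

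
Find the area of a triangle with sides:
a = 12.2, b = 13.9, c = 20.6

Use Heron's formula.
s = (12.2 + 13.9 + 20.6)/2 = 46.7/2 = 23.35
s − a = 11.15, s − b = 9.45, s − c = 2.75
s(s−a)(s−b)(s−c) = 23.35·11.15·9.45·2.75 ≈ 6765.91
Area = √6765.91 ≈ 82.2552

Area = 82.26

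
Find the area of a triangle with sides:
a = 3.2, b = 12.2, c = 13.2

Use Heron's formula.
s = (3.2 + 12.2 + 13.2)/2 = 28.6/2 = 14.3
s − a = 11.1, s − b = 2.1, s − c = 1.1
s(s−a)(s−b)(s−c) = 14.3·11.1·2.1·1.1 ≈ 366.666
Area = √366.666 ≈ 19.1485

Area = 19.15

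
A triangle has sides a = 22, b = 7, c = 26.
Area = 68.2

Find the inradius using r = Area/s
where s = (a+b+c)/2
s = (22 + 7 + 26)/2 = 55/2 = 27.5
r = Area/s = 68.2/27.5 ≈ 2.48

r = 2.48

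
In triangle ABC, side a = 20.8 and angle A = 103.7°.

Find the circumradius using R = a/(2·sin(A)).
R = a/(2·sin(A)) = 20.8/(2·sin(103.7°))
sin(103.7°) ≈ 0.971549
R ≈ 20.8/(2·0.971549) = 20.8/1.9431 ≈ 10.7046

R = 10.7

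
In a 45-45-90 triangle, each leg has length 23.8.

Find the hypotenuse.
In a 45-45-90 triangle the sides are in ratio 1 : 1 : √2, so hypotenuse = leg·√2.
Hypotenuse = 23.8·√2 ≈ 23.8·1.41421 ≈ 33.6583

Hypotenuse = 23.8√2 = 33.66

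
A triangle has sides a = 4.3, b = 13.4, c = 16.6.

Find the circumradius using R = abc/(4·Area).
First find the area with Heron's formula.
s = (4.3 + 13.4 + 16.6)/2 = 17.15
Area = √(s(s−a)(s−b)(s−c)) = √(17.15·12.85·3.75·0.55) ≈ √454.529 ≈ 21.3197
abc = 4.3·13.4·16.6 = 956.492
R = abc/(4·Area) ≈ 956.492/(4·21.3197) = 956.492/85.2787 ≈ 11.2161

R = 11.22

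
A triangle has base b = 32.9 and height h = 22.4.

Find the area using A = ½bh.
A = ½·b·h = ½·32.9·22.4 = ½·736.96 = 368.48

Area = 368.48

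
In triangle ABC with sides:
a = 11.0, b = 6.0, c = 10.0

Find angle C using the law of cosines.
c² = a² + b² − 2ab·cos(C)  ⇒  cos(C) = (a² + b² − c²)/(2ab)
cos(C) = (11.0² + 6.0² − 10.0²)/(2·11.0·6.0) = (121 + 36 − 100)/132 = 57/132 ≈ 0.431818
C = arccos(0.431818) ≈ 64.417°

C = 64.42°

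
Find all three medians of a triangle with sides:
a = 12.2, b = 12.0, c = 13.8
Median formula: m_a = ½√(2b² + 2c² − a²) (and cyclically). a² = 148.84, b² = 144, c² = 190.44.
m_a = ½√(2·144 + 2·190.44 − 148.84) = ½√520.04 ≈ ½·22.8044 ≈ 11.4022
m_b = ½√(2·148.84 + 2·190.44 − 144) = ½√534.56 ≈ ½·23.1206 ≈ 11.5603
m_c = ½√(2·148.84 + 2·144 − 190.44) = ½√395.24 ≈ ½·19.8806 ≈ 9.94032

m_a = 11.4, m_b = 11.56, m_c = 9.94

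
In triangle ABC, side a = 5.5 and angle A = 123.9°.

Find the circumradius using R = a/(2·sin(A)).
R = a/(2·sin(A)) = 5.5/(2·sin(123.9°))
sin(123.9°) ≈ 0.830012
R ≈ 5.5/(2·0.830012) = 5.5/1.66002 ≈ 3.3132

R = 3.313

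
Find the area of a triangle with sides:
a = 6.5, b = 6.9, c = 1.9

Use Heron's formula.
s = (6.5 + 6.9 + 1.9)/2 = 15.3/2 = 7.65
s − a = 1.15, s − b = 0.75, s − c = 5.75
s(s−a)(s−b)(s−c) = 7.65·1.15·0.75·5.75 ≈ 37.9392
Area = √37.9392 ≈ 6.15948

Area = 6.159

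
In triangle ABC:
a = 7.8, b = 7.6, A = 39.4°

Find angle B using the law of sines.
a/sin(A) = b/sin(B)  ⇒  sin(B) = b·sin(A)/a = 7.6·sin(39.4°)/7.8
sin(39.4°) ≈ 0.634731
sin(B) ≈ 7.6·0.634731/7.8 ≈ 4.82395/7.8 ≈ 0.618455
B = arcsin(0.618455) ≈ 38.2034°
(Since b ≤ a we need B ≤ A, so the obtuse alternative 180° − 38.2034° ≈ 141.797° is rejected.)

B = 38.2°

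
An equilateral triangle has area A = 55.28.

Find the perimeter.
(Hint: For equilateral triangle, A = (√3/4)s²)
A = (√3/4)s²  ⇒  s² = 4A/√3 = 4·55.28/√3 = 221.12/1.73205 ≈ 127.664
s ≈ √127.664 ≈ 11.2988
Perimeter = 3s ≈ 3·11.2988 ≈ 33.8965

Perimeter = 33.9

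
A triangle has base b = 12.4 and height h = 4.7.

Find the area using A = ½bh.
A = ½·b·h = ½·12.4·4.7 = ½·58.28 = 29.14

Area = 29.14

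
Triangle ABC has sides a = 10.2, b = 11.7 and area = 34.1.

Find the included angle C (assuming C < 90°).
Area = ½·a·b·sin(C)  ⇒  sin(C) = 2·Area/(a·b) = 2·34.1/(10.2·11.7) = 68.2/119.34 ≈ 0.571476
C = arcsin(0.571476) ≈ 34.8532° (taking the acute solution since C < 90°)

C = 34.85°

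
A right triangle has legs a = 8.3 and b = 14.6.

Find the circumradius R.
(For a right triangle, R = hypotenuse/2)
Hypotenuse c = √(a² + b²) = √(68.89 + 213.16) = √282.05 ≈ 16.7943
R = c/2 ≈ 16.7943/2 ≈ 8.39717

R = 8.397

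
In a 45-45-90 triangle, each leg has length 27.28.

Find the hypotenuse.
In a 45-45-90 triangle the sides are in ratio 1 : 1 : √2, so hypotenuse = leg·√2.
Hypotenuse = 27.28·√2 ≈ 27.28·1.41421 ≈ 38.5797

Hypotenuse = 27.28√2 = 38.58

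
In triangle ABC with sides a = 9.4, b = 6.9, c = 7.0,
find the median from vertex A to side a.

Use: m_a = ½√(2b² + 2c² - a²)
m_a = ½√(2·6.9² + 2·7.0² − 9.4²) = ½√(2·47.61 + 2·49 − 88.36) = ½√(95.22 + 98 − 88.36) = ½√104.86
√104.86 ≈ 10.2401, so m_a ≈ 5.12006

m_a = 5.12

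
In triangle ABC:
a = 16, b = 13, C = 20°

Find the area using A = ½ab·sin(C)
A = ½·a·b·sin(C) = ½·16·13·sin(20°)
sin(20°) ≈ 0.34202
A ≈ ½·208·0.34202 = 104·0.34202 ≈ 35.5701

Area = 35.57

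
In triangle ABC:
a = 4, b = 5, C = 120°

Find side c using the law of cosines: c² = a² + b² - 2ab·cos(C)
c² = 4² + 5² − 2·4·5·cos(120°)
cos(120°) ≈ -0.5
c² ≈ 16 + 25 − 40·(-0.5) ≈ 41 + 20 ≈ 61
c ≈ √61 ≈ 7.81025

c = 7.81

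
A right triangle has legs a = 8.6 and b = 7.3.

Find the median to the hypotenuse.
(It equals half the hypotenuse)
Hypotenuse c = √(a² + b²) = √(73.96 + 53.29) = √127.25 ≈ 11.2805
Median to hypotenuse = c/2 ≈ 11.2805/2 ≈ 5.64026

Median = 5.64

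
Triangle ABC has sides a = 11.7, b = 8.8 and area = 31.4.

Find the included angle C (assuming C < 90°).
Area = ½·a·b·sin(C)  ⇒  sin(C) = 2·Area/(a·b) = 2·31.4/(11.7·8.8) = 62.8/102.96 ≈ 0.609946
C = arcsin(0.609946) ≈ 37.5856° (taking the acute solution since C < 90°)

C = 37.59°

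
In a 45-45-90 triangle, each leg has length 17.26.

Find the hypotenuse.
In a 45-45-90 triangle the sides are in ratio 1 : 1 : √2, so hypotenuse = leg·√2.
Hypotenuse = 17.26·√2 ≈ 17.26·1.41421 ≈ 24.4093

Hypotenuse = 17.26√2 = 24.41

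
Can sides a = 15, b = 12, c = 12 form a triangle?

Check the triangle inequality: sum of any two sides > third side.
a + b vs c: 15 + 12 = 27 > 12  ✓
a + c vs b: 15 + 12 = 27 > 12  ✓
b + c vs a: 12 + 12 = 24 > 15  ✓

Yes, triangle inequality satisfied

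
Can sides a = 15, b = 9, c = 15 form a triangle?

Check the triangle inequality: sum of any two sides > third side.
a + b vs c: 15 + 9 = 24 > 15  ✓
a + c vs b: 15 + 15 = 30 > 9  ✓
b + c vs a: 9 + 15 = 24 > 15  ✓

Yes, triangle inequality satisfied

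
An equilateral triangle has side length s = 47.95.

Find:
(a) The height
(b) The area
(a) The height splits the triangle into two 30-60-90 halves: h = s·√3/2 = 47.95·1.73205/2 ≈ 83.0518/2 ≈ 41.5259
(b) Area = (√3/4)·s² = (√3/4)·47.95² = (√3/4)·2299.2025 ≈ 0.433013·2299.2025 ≈ 995.584

Height = 41.53, Area = 995.6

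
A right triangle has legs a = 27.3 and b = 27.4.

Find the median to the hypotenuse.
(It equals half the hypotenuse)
Hypotenuse c = √(a² + b²) = √(745.29 + 750.76) = √1496.05 ≈ 38.6788
Median to hypotenuse = c/2 ≈ 38.6788/2 ≈ 19.3394

Median = 19.34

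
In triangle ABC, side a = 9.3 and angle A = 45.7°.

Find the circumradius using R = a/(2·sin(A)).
R = a/(2·sin(A)) = 9.3/(2·sin(45.7°))
sin(45.7°) ≈ 0.715693
R ≈ 9.3/(2·0.715693) = 9.3/1.43139 ≈ 6.4972

R = 6.497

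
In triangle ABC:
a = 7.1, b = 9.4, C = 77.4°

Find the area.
Two sides and the included angle (SAS): A = ½·a·b·sin(C) = ½·7.1·9.4·sin(77.4°)
sin(77.4°) ≈ 0.975917
A ≈ ½·66.74·0.975917 = 33.37·0.975917 ≈ 32.5663

Area = 32.57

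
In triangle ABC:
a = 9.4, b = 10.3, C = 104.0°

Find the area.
Two sides and the included angle (SAS): A = ½·a·b·sin(C) = ½·9.4·10.3·sin(104.0°)
sin(104.0°) ≈ 0.970296
A ≈ ½·96.82·0.970296 = 48.41·0.970296 ≈ 46.972

Area = 46.97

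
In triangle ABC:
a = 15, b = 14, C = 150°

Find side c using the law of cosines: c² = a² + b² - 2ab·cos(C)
c² = 15² + 14² − 2·15·14·cos(150°)
cos(150°) ≈ -0.866025
c² ≈ 225 + 196 − 420·(-0.866025) ≈ 421 + 363.731 ≈ 784.731
c ≈ √784.731 ≈ 28.013

c = 28.01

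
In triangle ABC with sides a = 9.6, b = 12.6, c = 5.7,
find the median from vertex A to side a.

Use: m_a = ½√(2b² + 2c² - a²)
m_a = ½√(2·12.6² + 2·5.7² − 9.6²) = ½√(2·158.76 + 2·32.49 − 92.16) = ½√(317.52 + 64.98 − 92.16) = ½√290.34
√290.34 ≈ 17.0394, so m_a ≈ 8.51968

m_a = 8.52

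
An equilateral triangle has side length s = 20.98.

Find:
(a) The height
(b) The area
(a) The height splits the triangle into two 30-60-90 halves: h = s·√3/2 = 20.98·1.73205/2 ≈ 36.3384/2 ≈ 18.1692
(b) Area = (√3/4)·s² = (√3/4)·20.98² = (√3/4)·440.1604 ≈ 0.433013·440.1604 ≈ 190.595

Height = 18.17, Area = 190.6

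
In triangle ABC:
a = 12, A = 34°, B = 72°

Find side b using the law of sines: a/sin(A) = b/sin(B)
a/sin(A) = b/sin(B)  ⇒  b = a·sin(B)/sin(A) = 12·sin(72°)/sin(34°)
sin(72°) ≈ 0.951057, sin(34°) ≈ 0.559193
b ≈ 12·0.951057/0.559193 ≈ 11.4127/0.559193 ≈ 20.4092

b = 20.41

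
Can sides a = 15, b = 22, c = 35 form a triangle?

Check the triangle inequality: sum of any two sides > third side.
a + b vs c: 15 + 22 = 37 > 35  ✓
a + c vs b: 15 + 35 = 50 > 22  ✓
b + c vs a: 22 + 35 = 57 > 15  ✓

Yes, triangle inequality satisfied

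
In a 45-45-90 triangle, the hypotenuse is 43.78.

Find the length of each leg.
In a 45-45-90 triangle hypotenuse = leg·√2, so leg = hypotenuse/√2.
Leg = 43.78/√2 ≈ 43.78/1.41421 ≈ 30.9571

Each leg = 30.96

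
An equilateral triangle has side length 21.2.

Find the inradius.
r = Area/s with s the semi-perimeter.
Area = (√3/4)·21.2² = (√3/4)·449.44 ≈ 0.433013·449.44 ≈ 194.613
s = 3·21.2/2 = 31.8
r ≈ 194.613/31.8 ≈ 6.11991
(Equivalently r = side/(2√3) = 21.2/3.4641 ≈ 6.11991.)

r = 6.12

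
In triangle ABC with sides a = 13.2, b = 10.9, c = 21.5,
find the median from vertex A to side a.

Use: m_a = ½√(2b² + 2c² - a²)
m_a = ½√(2·10.9² + 2·21.5² − 13.2²) = ½√(2·118.81 + 2·462.25 − 174.24) = ½√(237.62 + 924.5 − 174.24) = ½√987.88
√987.88 ≈ 31.4306, so m_a ≈ 15.7153

m_a = 15.72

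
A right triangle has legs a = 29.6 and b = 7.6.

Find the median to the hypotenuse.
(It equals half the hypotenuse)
Hypotenuse c = √(a² + b²) = √(876.16 + 57.76) = √933.92 ≈ 30.5601
Median to hypotenuse = c/2 ≈ 30.5601/2 ≈ 15.2801

Median = 15.28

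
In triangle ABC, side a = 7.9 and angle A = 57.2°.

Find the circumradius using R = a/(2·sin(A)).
R = a/(2·sin(A)) = 7.9/(2·sin(57.2°))
sin(57.2°) ≈ 0.840567
R ≈ 7.9/(2·0.840567) = 7.9/1.68113 ≈ 4.69921

R = 4.699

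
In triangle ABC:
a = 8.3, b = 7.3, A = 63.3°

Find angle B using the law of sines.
a/sin(A) = b/sin(B)  ⇒  sin(B) = b·sin(A)/a = 7.3·sin(63.3°)/8.3
sin(63.3°) ≈ 0.893371
sin(B) ≈ 7.3·0.893371/8.3 ≈ 6.52161/8.3 ≈ 0.785736
B = arcsin(0.785736) ≈ 51.7888°
(Since b ≤ a we need B ≤ A, so the obtuse alternative 180° − 51.7888° ≈ 128.211° is rejected.)

B = 51.79°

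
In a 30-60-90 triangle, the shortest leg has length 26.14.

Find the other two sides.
In a 30-60-90 triangle the sides are in ratio 1 : √3 : 2 (short leg : long leg : hypotenuse).
Long leg = 26.14·√3 ≈ 26.14·1.73205 ≈ 45.2758
Hypotenuse = 2·26.14 = 52.28

Long leg = 26.14√3 = 45.28, Hypotenuse = 52.28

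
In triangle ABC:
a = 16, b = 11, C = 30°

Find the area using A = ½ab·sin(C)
A = ½·a·b·sin(C) = ½·16·11·sin(30°)
sin(30°) ≈ 0.5
A ≈ ½·176·0.5 = 88·0.5 ≈ 44

Area = 44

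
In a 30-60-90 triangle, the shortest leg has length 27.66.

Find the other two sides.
In a 30-60-90 triangle the sides are in ratio 1 : √3 : 2 (short leg : long leg : hypotenuse).
Long leg = 27.66·√3 ≈ 27.66·1.73205 ≈ 47.9085
Hypotenuse = 2·27.66 = 55.32

Long leg = 27.66√3 = 47.91, Hypotenuse = 55.32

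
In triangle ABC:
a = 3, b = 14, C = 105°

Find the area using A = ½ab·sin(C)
A = ½·a·b·sin(C) = ½·3·14·sin(105°)
sin(105°) ≈ 0.965926
A ≈ ½·42·0.965926 = 21·0.965926 ≈ 20.2844

Area = 20.28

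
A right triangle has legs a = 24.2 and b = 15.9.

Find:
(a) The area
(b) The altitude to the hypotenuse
(a) The legs are perpendicular, so Area = ½·a·b = ½·24.2·15.9 = ½·384.78 = 192.39
(b) Hypotenuse c = √(a² + b²) = √(585.64 + 252.81) = √838.45 ≈ 28.956
    Area = ½·c·h_c  ⇒  h_c = 2·Area/c = 384.78/28.956 ≈ 13.2884

Area = 192.39, h_c = 13.29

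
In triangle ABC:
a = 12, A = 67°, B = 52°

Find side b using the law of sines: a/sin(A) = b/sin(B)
a/sin(A) = b/sin(B)  ⇒  b = a·sin(B)/sin(A) = 12·sin(52°)/sin(67°)
sin(52°) ≈ 0.788011, sin(67°) ≈ 0.920505
b ≈ 12·0.788011/0.920505 ≈ 9.45613/0.920505 ≈ 10.2728

b = 10.27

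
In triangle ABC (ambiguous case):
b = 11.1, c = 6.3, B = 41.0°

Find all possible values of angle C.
b/sin(B) = c/sin(C)  ⇒  sin(C) = c·sin(B)/b = 6.3·sin(41.0°)/11.1
sin(41.0°) ≈ 0.656059
sin(C) ≈ 6.3·0.656059/11.1 ≈ 4.13317/11.1 ≈ 0.372358
Candidate 1: C₁ = arcsin(0.372358) ≈ 21.8611°  →  A = 180° − 41.0° − 21.8611° ≈ 117.139° > 0, valid
Candidate 2: C₂ = 180° − C₁ ≈ 158.139°  →  A = 180° − 41.0° − 158.139° ≈ -19.1389° ≤ 0, not a valid triangle

C = 21.86° (one solution)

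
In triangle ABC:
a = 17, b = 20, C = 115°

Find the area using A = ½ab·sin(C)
A = ½·a·b·sin(C) = ½·17·20·sin(115°)
sin(115°) ≈ 0.906308
A ≈ ½·340·0.906308 = 170·0.906308 ≈ 154.072

Area = 154.1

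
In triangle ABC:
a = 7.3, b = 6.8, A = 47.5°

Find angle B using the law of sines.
a/sin(A) = b/sin(B)  ⇒  sin(B) = b·sin(A)/a = 6.8·sin(47.5°)/7.3
sin(47.5°) ≈ 0.737277
sin(B) ≈ 6.8·0.737277/7.3 ≈ 5.01349/7.3 ≈ 0.686779
B = arcsin(0.686779) ≈ 43.3757°
(Since b ≤ a we need B ≤ A, so the obtuse alternative 180° − 43.3757° ≈ 136.624° is rejected.)

B = 43.38°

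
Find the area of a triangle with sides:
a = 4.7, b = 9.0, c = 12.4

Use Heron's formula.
s = (4.7 + 9.0 + 12.4)/2 = 26.1/2 = 13.05
s − a = 8.35, s − b = 4.05, s − c = 0.65
s(s−a)(s−b)(s−c) = 13.05·8.35·4.05·0.65 ≈ 286.857
Area = √286.857 ≈ 16.9369

Area = 16.94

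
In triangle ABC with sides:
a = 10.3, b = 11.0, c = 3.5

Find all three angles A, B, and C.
Law of cosines for each angle (a² = 106.09, b² = 121, c² = 12.25):
cos(A) = (b² + c² − a²)/(2bc) = (121 + 12.25 − 106.09)/(2·11.0·3.5) = 27.16/77 ≈ 0.352727  ⇒  A ≈ 69.3458°
cos(B) = (a² + c² − b²)/(2ac) = (106.09 + 12.25 − 121)/(2·10.3·3.5) = -2.66/72.1 ≈ -0.0368932  ⇒  B ≈ 92.1143°
cos(C) = (a² + b² − c²)/(2ab) = (106.09 + 121 − 12.25)/(2·10.3·11.0) = 214.84/226.6 ≈ 0.948102  ⇒  C ≈ 18.5399°
Check: A + B + C ≈ 180°

A = 69.35°, B = 92.11°, C = 18.54°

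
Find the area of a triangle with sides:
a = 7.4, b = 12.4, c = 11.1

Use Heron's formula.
s = (7.4 + 12.4 + 11.1)/2 = 30.9/2 = 15.45
s − a = 8.05, s − b = 3.05, s − c = 4.35
s(s−a)(s−b)(s−c) = 15.45·8.05·3.05·4.35 ≈ 1650.11
Area = √1650.11 ≈ 40.6216

Area = 40.62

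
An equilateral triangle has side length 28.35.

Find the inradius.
r = Area/s with s the semi-perimeter.
Area = (√3/4)·28.35² = (√3/4)·803.7225 ≈ 0.433013·803.7225 ≈ 348.022
s = 3·28.35/2 = 42.525
r ≈ 348.022/42.525 ≈ 8.18394
(Equivalently r = side/(2√3) = 28.35/3.4641 ≈ 8.18394.)

r = 8.184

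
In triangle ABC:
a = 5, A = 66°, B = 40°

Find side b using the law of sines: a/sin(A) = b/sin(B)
a/sin(A) = b/sin(B)  ⇒  b = a·sin(B)/sin(A) = 5·sin(40°)/sin(66°)
sin(40°) ≈ 0.642788, sin(66°) ≈ 0.913545
b ≈ 5·0.642788/0.913545 ≈ 3.21394/0.913545 ≈ 3.51809

b = 3.518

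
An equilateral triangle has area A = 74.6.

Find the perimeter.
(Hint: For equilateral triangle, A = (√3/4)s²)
A = (√3/4)s²  ⇒  s² = 4A/√3 = 4·74.6/√3 = 298.4/1.73205 ≈ 172.281
s ≈ √172.281 ≈ 13.1256
Perimeter = 3s ≈ 3·13.1256 ≈ 39.3768

Perimeter = 39.38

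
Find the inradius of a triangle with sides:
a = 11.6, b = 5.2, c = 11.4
r = Area/s where s is the semi-perimeter.
s = (11.6 + 5.2 + 11.4)/2 = 28.2/2 = 14.1
Area = √(s(s−a)(s−b)(s−c)) = √(14.1·2.5·8.9·2.7) ≈ √847.058 ≈ 29.1043
r ≈ 29.1043/14.1 ≈ 2.06413

r = 2.064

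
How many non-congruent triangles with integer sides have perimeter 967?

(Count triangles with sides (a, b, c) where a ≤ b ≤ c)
Let a ≤ b ≤ c with a + b + c = 967. The only binding inequality is a + b > c, i.e. 967 − c > c, so c < 967/2; and c ≥ 967/3 since c is the largest side.
So 323 ≤ c ≤ 483. For each c, b runs from ⌈(967 − c)/2⌉ up to c (then a = 967 − b − c satisfies 1 ≤ a ≤ b automatically), giving c − ⌈(967 − c)/2⌉ + 1 choices.
Summing over c: 2 + 3 + 5 + 6 + … + 240 + 242  (161 terms, c = 323, …, 483) = 19602
Check (closed form: nearest integer to p²/48 for even p, (p+3)²/48 for odd p): (967+3)²/48 = 970²/48 = 940900/48 ≈ 19602.08 → 19602

19602 triangles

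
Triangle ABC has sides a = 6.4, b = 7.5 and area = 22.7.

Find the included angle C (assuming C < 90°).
Area = ½·a·b·sin(C)  ⇒  sin(C) = 2·Area/(a·b) = 2·22.7/(6.4·7.5) = 45.4/48 ≈ 0.945833
C = arcsin(0.945833) ≈ 71.0555° (taking the acute solution since C < 90°)

C = 71.06°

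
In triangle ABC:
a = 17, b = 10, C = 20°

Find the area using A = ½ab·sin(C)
A = ½·a·b·sin(C) = ½·17·10·sin(20°)
sin(20°) ≈ 0.34202
A ≈ ½·170·0.34202 = 85·0.34202 ≈ 29.0717

Area = 29.07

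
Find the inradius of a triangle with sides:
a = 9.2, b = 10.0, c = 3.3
r = Area/s where s is the semi-perimeter.
s = (9.2 + 10.0 + 3.3)/2 = 22.5/2 = 11.25
Area = √(s(s−a)(s−b)(s−c)) = √(11.25·2.05·1.25·7.95) ≈ √229.184 ≈ 15.1388
r ≈ 15.1388/11.25 ≈ 1.34567

r = 1.346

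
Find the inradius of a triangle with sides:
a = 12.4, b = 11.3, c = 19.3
r = Area/s where s is the semi-perimeter.
s = (12.4 + 11.3 + 19.3)/2 = 43/2 = 21.5
Area = √(s(s−a)(s−b)(s−c)) = √(21.5·9.1·10.2·2.2) ≈ √4390.39 ≈ 66.26
r ≈ 66.26/21.5 ≈ 3.08186

r = 3.082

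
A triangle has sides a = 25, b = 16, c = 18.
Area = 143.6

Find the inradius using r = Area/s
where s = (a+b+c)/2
s = (25 + 16 + 18)/2 = 59/2 = 29.5
r = Area/s = 143.6/29.5 ≈ 4.8678

r = 4.868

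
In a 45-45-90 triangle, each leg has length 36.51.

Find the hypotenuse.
In a 45-45-90 triangle the sides are in ratio 1 : 1 : √2, so hypotenuse = leg·√2.
Hypotenuse = 36.51·√2 ≈ 36.51·1.41421 ≈ 51.6329

Hypotenuse = 36.51√2 = 51.63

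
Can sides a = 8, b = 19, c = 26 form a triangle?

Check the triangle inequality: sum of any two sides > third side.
a + b vs c: 8 + 19 = 27 > 26  ✓
a + c vs b: 8 + 26 = 34 > 19  ✓
b + c vs a: 19 + 26 = 45 > 8  ✓

Yes, triangle inequality satisfied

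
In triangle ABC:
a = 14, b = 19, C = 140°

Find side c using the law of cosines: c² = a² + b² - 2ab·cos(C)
c² = 14² + 19² − 2·14·19·cos(140°)
cos(140°) ≈ -0.766044
c² ≈ 196 + 361 − 532·(-0.766044) ≈ 557 + 407.536 ≈ 964.536
c ≈ √964.536 ≈ 31.057

c = 31.06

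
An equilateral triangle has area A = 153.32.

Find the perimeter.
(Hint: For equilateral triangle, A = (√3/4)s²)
A = (√3/4)s²  ⇒  s² = 4A/√3 = 4·153.32/√3 = 613.28/1.73205 ≈ 354.077
s ≈ √354.077 ≈ 18.8169
Perimeter = 3s ≈ 3·18.8169 ≈ 56.4508

Perimeter = 56.45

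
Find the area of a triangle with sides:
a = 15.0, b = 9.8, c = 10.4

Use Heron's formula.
s = (15.0 + 9.8 + 10.4)/2 = 35.2/2 = 17.6
s − a = 2.6, s − b = 7.8, s − c = 7.2
s(s−a)(s−b)(s−c) = 17.6·2.6·7.8·7.2 ≈ 2569.88
Area = √2569.88 ≈ 50.694

Area = 50.69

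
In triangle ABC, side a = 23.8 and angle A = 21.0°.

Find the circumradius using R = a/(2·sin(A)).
R = a/(2·sin(A)) = 23.8/(2·sin(21.0°))
sin(21.0°) ≈ 0.358368
R ≈ 23.8/(2·0.358368) = 23.8/0.716736 ≈ 33.2061

R = 33.21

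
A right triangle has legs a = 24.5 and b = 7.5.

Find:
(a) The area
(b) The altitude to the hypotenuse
(a) The legs are perpendicular, so Area = ½·a·b = ½·24.5·7.5 = ½·183.75 = 91.875
(b) Hypotenuse c = √(a² + b²) = √(600.25 + 56.25) = √656.5 ≈ 25.6223
    Area = ½·c·h_c  ⇒  h_c = 2·Area/c = 183.75/25.6223 ≈ 7.1715

Area = 91.875, h_c = 7.171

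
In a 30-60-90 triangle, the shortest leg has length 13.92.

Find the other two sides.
In a 30-60-90 triangle the sides are in ratio 1 : √3 : 2 (short leg : long leg : hypotenuse).
Long leg = 13.92·√3 ≈ 13.92·1.73205 ≈ 24.1101
Hypotenuse = 2·13.92 = 27.84

Long leg = 13.92√3 = 24.11, Hypotenuse = 27.84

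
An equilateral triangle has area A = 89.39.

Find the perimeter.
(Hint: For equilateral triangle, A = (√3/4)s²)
A = (√3/4)s²  ⇒  s² = 4A/√3 = 4·89.39/√3 = 357.56/1.73205 ≈ 206.437
s ≈ √206.437 ≈ 14.3679
Perimeter = 3s ≈ 3·14.3679 ≈ 43.1038

Perimeter = 43.1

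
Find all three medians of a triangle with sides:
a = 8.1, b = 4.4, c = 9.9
Median formula: m_a = ½√(2b² + 2c² − a²) (and cyclically). a² = 65.61, b² = 19.36, c² = 98.01.
m_a = ½√(2·19.36 + 2·98.01 − 65.61) = ½√169.13 ≈ ½·13.005 ≈ 6.5025
m_b = ½√(2·65.61 + 2·98.01 − 19.36) = ½√307.88 ≈ ½·17.5465 ≈ 8.77325
m_c = ½√(2·65.61 + 2·19.36 − 98.01) = ½√71.93 ≈ ½·8.48116 ≈ 4.24058

m_a = 6.502, m_b = 8.773, m_c = 4.241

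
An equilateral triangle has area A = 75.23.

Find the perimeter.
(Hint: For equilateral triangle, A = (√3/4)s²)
A = (√3/4)s²  ⇒  s² = 4A/√3 = 4·75.23/√3 = 300.92/1.73205 ≈ 173.736
s ≈ √173.736 ≈ 13.1809
Perimeter = 3s ≈ 3·13.1809 ≈ 39.5427

Perimeter = 39.54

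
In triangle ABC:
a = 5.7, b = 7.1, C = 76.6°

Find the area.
Two sides and the included angle (SAS): A = ½·a·b·sin(C) = ½·5.7·7.1·sin(76.6°)
sin(76.6°) ≈ 0.972776
A ≈ ½·40.47·0.972776 = 20.235·0.972776 ≈ 19.6841

Area = 19.68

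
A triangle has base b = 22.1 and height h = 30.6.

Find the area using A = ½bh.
A = ½·b·h = ½·22.1·30.6 = ½·676.26 = 338.13

Area = 338.13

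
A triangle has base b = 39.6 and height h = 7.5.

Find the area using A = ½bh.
A = ½·b·h = ½·39.6·7.5 = ½·297 = 148.5

Area = 148.5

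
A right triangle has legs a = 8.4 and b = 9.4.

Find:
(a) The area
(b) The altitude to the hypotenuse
(a) The legs are perpendicular, so Area = ½·a·b = ½·8.4·9.4 = ½·78.96 = 39.48
(b) Hypotenuse c = √(a² + b²) = √(70.56 + 88.36) = √158.92 ≈ 12.6063
    Area = ½·c·h_c  ⇒  h_c = 2·Area/c = 78.96/12.6063 ≈ 6.26351

Area = 39.48, h_c = 6.264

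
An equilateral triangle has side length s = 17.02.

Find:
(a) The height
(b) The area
(a) The height splits the triangle into two 30-60-90 halves: h = s·√3/2 = 17.02·1.73205/2 ≈ 29.4795/2 ≈ 14.7398
(b) Area = (√3/4)·s² = (√3/4)·17.02² = (√3/4)·289.6804 ≈ 0.433013·289.6804 ≈ 125.435

Height = 14.74, Area = 125.4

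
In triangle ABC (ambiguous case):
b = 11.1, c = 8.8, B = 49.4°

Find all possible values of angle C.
b/sin(B) = c/sin(C)  ⇒  sin(C) = c·sin(B)/b = 8.8·sin(49.4°)/11.1
sin(49.4°) ≈ 0.759271
sin(C) ≈ 8.8·0.759271/11.1 ≈ 6.68159/11.1 ≈ 0.601945
Candidate 1: C₁ = arcsin(0.601945) ≈ 37.0093°  →  A = 180° − 49.4° − 37.0093° ≈ 93.5907° > 0, valid
Candidate 2: C₂ = 180° − C₁ ≈ 142.991°  →  A = 180° − 49.4° − 142.991° ≈ -12.3907° ≤ 0, not a valid triangle

C = 37.01° (one solution)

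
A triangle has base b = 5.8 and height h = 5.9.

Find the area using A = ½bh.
A = ½·b·h = ½·5.8·5.9 = ½·34.22 = 17.11

Area = 17.11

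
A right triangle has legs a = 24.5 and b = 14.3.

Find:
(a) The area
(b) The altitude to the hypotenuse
(a) The legs are perpendicular, so Area = ½·a·b = ½·24.5·14.3 = ½·350.35 = 175.175
(b) Hypotenuse c = √(a² + b²) = √(600.25 + 204.49) = √804.74 ≈ 28.3679
    Area = ½·c·h_c  ⇒  h_c = 2·Area/c = 350.35/28.3679 ≈ 12.3502

Area = 175.175, h_c = 12.35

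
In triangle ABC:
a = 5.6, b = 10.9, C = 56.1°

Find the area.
Two sides and the included angle (SAS): A = ½·a·b·sin(C) = ½·5.6·10.9·sin(56.1°)
sin(56.1°) ≈ 0.830012
A ≈ ½·61.04·0.830012 = 30.52·0.830012 ≈ 25.332

Area = 25.33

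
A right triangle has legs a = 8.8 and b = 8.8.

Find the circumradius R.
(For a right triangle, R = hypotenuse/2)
Hypotenuse c = √(a² + b²) = √(77.44 + 77.44) = √154.88 ≈ 12.4451
R = c/2 ≈ 12.4451/2 ≈ 6.22254

R = 6.223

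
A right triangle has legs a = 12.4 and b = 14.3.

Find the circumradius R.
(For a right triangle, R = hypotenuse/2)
Hypotenuse c = √(a² + b²) = √(153.76 + 204.49) = √358.25 ≈ 18.9275
R = c/2 ≈ 18.9275/2 ≈ 9.46375

R = 9.464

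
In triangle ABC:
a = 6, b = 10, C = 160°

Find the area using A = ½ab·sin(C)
A = ½·a·b·sin(C) = ½·6·10·sin(160°)
sin(160°) ≈ 0.34202
A ≈ ½·60·0.34202 = 30·0.34202 ≈ 10.2606

Area = 10.26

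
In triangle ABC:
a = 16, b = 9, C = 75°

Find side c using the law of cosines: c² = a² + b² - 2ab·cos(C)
c² = 16² + 9² − 2·16·9·cos(75°)
cos(75°) ≈ 0.258819
c² ≈ 256 + 81 − 288·(0.258819) ≈ 337 − 74.5399 ≈ 262.46
c ≈ √262.46 ≈ 16.2006

c = 16.2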